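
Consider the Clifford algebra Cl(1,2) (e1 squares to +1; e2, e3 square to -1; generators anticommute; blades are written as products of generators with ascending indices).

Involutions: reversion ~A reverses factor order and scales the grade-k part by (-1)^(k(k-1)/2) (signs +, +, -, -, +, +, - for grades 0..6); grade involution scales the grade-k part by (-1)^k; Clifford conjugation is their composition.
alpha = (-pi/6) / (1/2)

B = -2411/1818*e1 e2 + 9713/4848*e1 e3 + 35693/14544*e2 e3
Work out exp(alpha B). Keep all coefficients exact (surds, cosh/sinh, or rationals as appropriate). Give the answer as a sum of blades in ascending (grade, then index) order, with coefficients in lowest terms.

B^2 term by term: the squares give (-2411/1818)^2*(e1 e2)^2 + (9713/4848)^2*(e1 e3)^2 + (35693/14544)^2*(e2 e3)^2 = 5812921/3305124*(+1) + 94342369/23503104*(+1) + 1273990249/211527936*(-1) = -1/4 (each basis 2-blade squares to minus the product of its generators' squares); cross terms between blades sharing an index anticommute and cancel. So B^2 = -1/4.
B^2 = -1/4 — the negative square puts this in the circular regime; l = 1/2, alpha*l = -pi/6, so exp(alpha B) = cos(-pi/6) + (sin(-pi/6)/(1/2))*B = sqrt(3)/2 + (-1)*B.
Answer: sqrt(3)/2 + 2411/1818*e1 e2 - 9713/4848*e1 e3 - 35693/14544*e2 e3


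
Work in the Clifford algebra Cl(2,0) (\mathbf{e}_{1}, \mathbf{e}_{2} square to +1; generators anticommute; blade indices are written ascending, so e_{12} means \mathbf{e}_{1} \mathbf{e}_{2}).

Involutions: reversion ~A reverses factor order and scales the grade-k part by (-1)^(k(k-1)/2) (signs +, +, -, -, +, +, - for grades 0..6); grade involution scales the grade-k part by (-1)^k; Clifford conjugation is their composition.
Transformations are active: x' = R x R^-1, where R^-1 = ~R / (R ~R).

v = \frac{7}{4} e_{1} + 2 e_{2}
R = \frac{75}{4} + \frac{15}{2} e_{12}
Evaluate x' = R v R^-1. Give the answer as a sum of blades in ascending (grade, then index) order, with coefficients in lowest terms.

~R = \frac{75}{4} - \frac{15}{2} e_{12}, and R ~R = \frac{6525}{16}, so R^-1 = ~R / (\frac{6525}{16}).
R v = \frac{765}{16} e_{1} + \frac{195}{8} e_{2}
Answer: \frac{307}{116} e_{1} + \frac{7}{29} e_{2}


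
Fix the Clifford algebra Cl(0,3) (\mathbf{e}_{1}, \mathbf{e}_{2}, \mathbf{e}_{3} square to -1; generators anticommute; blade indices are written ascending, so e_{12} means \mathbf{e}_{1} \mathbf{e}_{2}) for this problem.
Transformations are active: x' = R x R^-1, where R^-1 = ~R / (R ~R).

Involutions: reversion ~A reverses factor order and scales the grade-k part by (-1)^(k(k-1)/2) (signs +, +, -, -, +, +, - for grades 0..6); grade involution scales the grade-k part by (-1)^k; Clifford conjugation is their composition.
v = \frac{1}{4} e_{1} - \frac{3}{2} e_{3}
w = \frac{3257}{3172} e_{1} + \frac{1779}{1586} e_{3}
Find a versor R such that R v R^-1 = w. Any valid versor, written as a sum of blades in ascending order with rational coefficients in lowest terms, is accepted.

Reasoning: v^2 = w^2 = -\frac{37}{16} since conjugation preserves the quadratic form; R = v + w = \frac{2025}{1586} e_{1} - \frac{300}{793} e_{3} is then valid when invertible, keeping its own part and reversing (v - w)/2.
Answer: \frac{2025}{1586} e_{1} - \frac{300}{793} e_{3}


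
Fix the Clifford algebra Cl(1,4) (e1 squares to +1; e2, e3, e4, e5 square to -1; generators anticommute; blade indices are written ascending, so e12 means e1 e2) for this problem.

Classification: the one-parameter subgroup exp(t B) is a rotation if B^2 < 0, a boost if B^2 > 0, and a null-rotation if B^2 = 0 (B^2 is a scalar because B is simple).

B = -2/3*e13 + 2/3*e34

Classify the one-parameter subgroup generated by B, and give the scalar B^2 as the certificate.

B^2 term by term: the squares give (-2/3)^2*(e13)^2 + (2/3)^2*(e34)^2 = 4/9*(+1) + 4/9*(-1) = 0 (each basis 2-blade squares to minus the product of its generators' squares); cross terms between blades sharing an index anticommute and cancel. So B^2 = 0.
Answer: null-rotation, certificate B^2 = 0. One invariant decides it: the square 0 survives every conjugation, and its sign is exactly the classification.


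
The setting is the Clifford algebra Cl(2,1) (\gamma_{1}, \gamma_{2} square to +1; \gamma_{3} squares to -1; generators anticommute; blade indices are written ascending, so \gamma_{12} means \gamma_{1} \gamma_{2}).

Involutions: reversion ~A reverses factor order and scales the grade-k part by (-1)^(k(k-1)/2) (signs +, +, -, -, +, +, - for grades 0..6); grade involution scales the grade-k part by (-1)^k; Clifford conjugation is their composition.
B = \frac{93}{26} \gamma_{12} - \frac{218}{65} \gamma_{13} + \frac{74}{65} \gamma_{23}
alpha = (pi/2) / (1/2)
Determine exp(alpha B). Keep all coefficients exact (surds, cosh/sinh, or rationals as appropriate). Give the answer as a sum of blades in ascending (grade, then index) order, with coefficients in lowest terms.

B^2 term by term: the squares give (\frac{93}{26})^2*(\gamma_{12})^2 + (-\frac{218}{65})^2*(\gamma_{13})^2 + (\frac{74}{65})^2*(\gamma_{23})^2 = \frac{8649}{676}*(-1) + \frac{47524}{4225}*(+1) + \frac{5476}{4225}*(+1) = -\frac{1}{4} (each basis 2-blade squares to minus the product of its generators' squares); cross terms between blades sharing an index anticommute and cancel. So B^2 = -\frac{1}{4}.
B^2 = -\frac{1}{4} — the negative square puts this in the circular regime; l = \frac{1}{2}, alpha*l = \frac{\pi}{2}, so exp(alpha B) = cos(\frac{\pi}{2}) + (sin(\frac{\pi}{2})/(\frac{1}{2}))*B = 0 + (2)*B.
Answer: \frac{93}{13} \gamma_{12} - \frac{436}{65} \gamma_{13} + \frac{148}{65} \gamma_{23}


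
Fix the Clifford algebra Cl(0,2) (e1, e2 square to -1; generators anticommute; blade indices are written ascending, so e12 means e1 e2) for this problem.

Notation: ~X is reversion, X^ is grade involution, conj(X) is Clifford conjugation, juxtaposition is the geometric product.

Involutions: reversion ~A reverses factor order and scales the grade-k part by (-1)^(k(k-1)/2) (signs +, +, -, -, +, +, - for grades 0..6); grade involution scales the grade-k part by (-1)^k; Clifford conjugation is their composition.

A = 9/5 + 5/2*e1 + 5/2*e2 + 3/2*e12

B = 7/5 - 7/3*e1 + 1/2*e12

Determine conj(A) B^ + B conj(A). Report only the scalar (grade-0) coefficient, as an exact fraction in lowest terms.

first term: 2731/300 - 11/20*e1 - 23/4*e2 + 139/30*e12
second term: -769/300 - 129/20*e1 - 33/4*e2 + 139/30*e12
Answer: 327/50


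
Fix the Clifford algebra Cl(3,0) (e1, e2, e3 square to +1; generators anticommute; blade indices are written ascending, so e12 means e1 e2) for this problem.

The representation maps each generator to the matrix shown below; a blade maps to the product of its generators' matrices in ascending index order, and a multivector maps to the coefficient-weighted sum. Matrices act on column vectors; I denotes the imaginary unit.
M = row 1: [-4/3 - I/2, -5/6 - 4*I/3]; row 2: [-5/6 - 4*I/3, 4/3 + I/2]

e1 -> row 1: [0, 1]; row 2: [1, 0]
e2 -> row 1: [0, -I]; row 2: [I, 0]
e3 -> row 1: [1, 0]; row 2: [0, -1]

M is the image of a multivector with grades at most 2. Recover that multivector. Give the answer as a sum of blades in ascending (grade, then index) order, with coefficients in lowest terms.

Method: 1, rho(e1), rho(e2), rho(e3) form a trace-orthogonal basis of the 2x2 complex matrices (tr(X Y) = 2 if X = Y, else 0), so M = m0*1 + m1*rho(e1) + m2*rho(e2) + m3*rho(e3) with m0 = tr(M)/2 = 0, m1 = tr(M rho(e1))/2 = -5/6 - 4*I/3, m2 = tr(M rho(e2))/2 = 0, m3 = tr(M rho(e3))/2 = -4/3 - I/2.
Multiplying table entries, the bivector images are rho(e12) = I*rho(e3), rho(e13) = -I*rho(e2), rho(e23) = I*rho(e1); with real blade coefficients the real parts of m0..m3 are the coefficients of 1, e1, e2, e3 and the imaginary parts give the bivectors (e23: Im m1, e13: -Im m2, e12: Im m3).
Answer: -5/6*e1 - 4/3*e3 - 1/2*e12 - 4/3*e23


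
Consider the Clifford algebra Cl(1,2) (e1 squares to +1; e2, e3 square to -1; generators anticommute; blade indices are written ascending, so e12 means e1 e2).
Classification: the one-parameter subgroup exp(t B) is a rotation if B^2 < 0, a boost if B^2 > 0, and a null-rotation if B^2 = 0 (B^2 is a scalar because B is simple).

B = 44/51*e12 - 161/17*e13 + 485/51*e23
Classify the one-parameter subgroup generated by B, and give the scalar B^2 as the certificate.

B^2 term by term: the squares give (44/51)^2*(e12)^2 + (-161/17)^2*(e13)^2 + (485/51)^2*(e23)^2 = 1936/2601*(+1) + 25921/289*(+1) + 235225/2601*(-1) = 0 (each basis 2-blade squares to minus the product of its generators' squares); cross terms between blades sharing an index anticommute and cancel. So B^2 = 0.
Answer: null-rotation, certificate B^2 = 0. The invariant at work: B^2 = 0 is unchanged by conjugation, hence its sign classifies the subgroup whatever basis B is written in.


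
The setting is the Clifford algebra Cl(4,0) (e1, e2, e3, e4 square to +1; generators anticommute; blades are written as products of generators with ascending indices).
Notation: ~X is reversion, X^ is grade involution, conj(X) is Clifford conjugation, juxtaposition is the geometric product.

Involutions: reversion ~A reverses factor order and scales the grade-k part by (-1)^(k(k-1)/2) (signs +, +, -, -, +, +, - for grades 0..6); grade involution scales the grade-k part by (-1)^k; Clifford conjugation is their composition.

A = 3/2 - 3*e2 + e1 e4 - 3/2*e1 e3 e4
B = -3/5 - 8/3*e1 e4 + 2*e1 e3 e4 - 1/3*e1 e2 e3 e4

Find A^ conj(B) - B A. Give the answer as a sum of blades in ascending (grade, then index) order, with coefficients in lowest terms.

first term: -197/30 - 13/10*e2 + 6*e3 + 17/5*e1 e4 + 1/3*e2 e3 - 8*e1 e2 e4 + 31/10*e1 e3 e4 - 13/2*e1 e2 e3 e4
second term: 143/30 + 23/10*e2 + 6*e3 - 23/5*e1 e4 + 1/3*e2 e3 - 8*e1 e2 e4 + 49/10*e1 e3 e4 - 13/2*e1 e2 e3 e4
Answer: -34/3 - 18/5*e2 + 8*e1 e4 - 9/5*e1 e3 e4


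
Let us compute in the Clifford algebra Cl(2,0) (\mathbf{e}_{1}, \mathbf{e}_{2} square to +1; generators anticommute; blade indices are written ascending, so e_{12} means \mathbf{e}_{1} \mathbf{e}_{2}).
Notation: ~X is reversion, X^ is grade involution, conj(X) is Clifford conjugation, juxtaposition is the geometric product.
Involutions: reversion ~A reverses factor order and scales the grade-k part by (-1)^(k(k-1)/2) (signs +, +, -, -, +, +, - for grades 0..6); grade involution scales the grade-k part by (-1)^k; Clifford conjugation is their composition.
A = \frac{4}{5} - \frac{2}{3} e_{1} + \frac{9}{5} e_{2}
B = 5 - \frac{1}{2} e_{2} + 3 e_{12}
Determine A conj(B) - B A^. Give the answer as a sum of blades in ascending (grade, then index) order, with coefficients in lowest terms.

first term: \frac{49}{10} + \frac{31}{15} e_{1} + \frac{57}{5} e_{2} - \frac{41}{15} e_{12}
second term: \frac{49}{10} - \frac{31}{15} e_{1} - \frac{57}{5} e_{2} + \frac{41}{15} e_{12}
Answer: \frac{62}{15} e_{1} + \frac{114}{5} e_{2} - \frac{82}{15} e_{12}


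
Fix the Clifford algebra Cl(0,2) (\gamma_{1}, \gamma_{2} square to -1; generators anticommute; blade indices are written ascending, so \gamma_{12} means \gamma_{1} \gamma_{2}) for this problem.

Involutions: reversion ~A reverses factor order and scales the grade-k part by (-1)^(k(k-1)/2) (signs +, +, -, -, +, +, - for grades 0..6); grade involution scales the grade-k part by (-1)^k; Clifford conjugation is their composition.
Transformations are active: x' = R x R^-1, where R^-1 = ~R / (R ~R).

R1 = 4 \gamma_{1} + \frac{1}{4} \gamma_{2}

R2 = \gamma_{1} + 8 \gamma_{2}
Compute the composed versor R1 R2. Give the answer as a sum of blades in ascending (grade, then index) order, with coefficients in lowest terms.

Distribute over the terms of R1 (each basis-blade product reordered to ascending indices, repeated generators contracted through their squares):
(4 \gamma_{1}) R2 = -4 + 32 \gamma_{12}
(\frac{1}{4} \gamma_{2}) R2 = -2 - \frac{1}{4} \gamma_{12}
Summing the partial products and collecting blades:
Answer: -6 + \frac{127}{4} \gamma_{12}


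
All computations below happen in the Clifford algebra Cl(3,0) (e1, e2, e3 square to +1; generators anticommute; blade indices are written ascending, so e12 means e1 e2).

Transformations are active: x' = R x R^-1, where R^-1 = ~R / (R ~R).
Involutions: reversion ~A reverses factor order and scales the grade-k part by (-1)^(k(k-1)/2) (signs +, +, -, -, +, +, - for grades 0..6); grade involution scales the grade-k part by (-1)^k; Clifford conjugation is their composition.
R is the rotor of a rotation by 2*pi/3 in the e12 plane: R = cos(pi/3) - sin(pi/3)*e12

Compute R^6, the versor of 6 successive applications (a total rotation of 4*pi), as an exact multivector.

Half-angle bookkeeping: 6 applications in e12 add up to rotor phase 6*pi/3 = 2*pi, so R^6 = cos(2*pi) - sin(2*pi)*e12.
cos(2*pi) = 1 and sin(2*pi) = 0, so R^6 = 1. The total rotation 4*pi is 2 full turns, so every vector returns to itself, yet the rotor is +1, back on the identity sheet (an even number of 2*pi turns).
Answer: 1


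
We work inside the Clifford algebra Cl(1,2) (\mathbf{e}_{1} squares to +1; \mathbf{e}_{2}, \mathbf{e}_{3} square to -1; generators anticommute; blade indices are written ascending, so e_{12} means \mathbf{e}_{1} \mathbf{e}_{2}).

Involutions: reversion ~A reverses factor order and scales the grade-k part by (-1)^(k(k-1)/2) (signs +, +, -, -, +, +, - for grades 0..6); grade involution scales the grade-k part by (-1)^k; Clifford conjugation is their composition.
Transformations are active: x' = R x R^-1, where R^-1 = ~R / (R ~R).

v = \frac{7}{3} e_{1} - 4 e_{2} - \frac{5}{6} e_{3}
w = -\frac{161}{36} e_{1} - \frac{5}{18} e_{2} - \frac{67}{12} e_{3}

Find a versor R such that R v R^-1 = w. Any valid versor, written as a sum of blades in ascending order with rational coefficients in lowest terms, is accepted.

Take R = v + w = -\frac{77}{36} e_{1} - \frac{77}{18} e_{2} - \frac{77}{12} e_{3}. Because q(v) = q(w) = -\frac{45}{4}, conjugation by R sends v exactly to w.
Answer: -\frac{77}{36} e_{1} - \frac{77}{18} e_{2} - \frac{77}{12} e_{3}


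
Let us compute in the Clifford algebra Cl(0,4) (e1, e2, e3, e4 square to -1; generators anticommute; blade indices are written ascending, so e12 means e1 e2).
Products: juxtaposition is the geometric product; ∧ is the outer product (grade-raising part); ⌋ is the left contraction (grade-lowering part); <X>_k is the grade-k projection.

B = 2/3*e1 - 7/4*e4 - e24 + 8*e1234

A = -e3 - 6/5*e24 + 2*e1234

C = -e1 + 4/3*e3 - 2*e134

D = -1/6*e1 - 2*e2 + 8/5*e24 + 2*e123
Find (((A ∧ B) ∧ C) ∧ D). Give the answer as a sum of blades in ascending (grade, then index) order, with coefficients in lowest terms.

step 1: 2/3*e13 + 7/4*e34 - 4/5*e124 - e234
step 2: -7/4*e134 + 1/15*e1234
step 3: 7/2*e1234
Answer: 7/2*e1234


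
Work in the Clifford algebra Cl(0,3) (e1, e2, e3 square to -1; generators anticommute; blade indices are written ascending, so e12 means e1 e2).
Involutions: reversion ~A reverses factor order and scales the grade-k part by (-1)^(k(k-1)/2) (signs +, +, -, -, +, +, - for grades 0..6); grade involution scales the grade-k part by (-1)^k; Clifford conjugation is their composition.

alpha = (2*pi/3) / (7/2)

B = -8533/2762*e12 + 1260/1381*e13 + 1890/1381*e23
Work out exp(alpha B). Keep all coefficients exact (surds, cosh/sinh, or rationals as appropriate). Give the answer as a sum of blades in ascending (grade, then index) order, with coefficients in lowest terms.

B^2 term by term: the squares give (-8533/2762)^2*(e12)^2 + (1260/1381)^2*(e13)^2 + (1890/1381)^2*(e23)^2 = 72812089/7628644*(-1) + 1587600/1907161*(-1) + 3572100/1907161*(-1) = -49/4 (each basis 2-blade squares to minus the product of its generators' squares); cross terms between blades sharing an index anticommute and cancel. So B^2 = -49/4.
B^2 = -49/4 — circular case — the even/odd split gives cos and sin: l = 7/2, alpha*l = 2*pi/3, so exp(alpha B) = cos(2*pi/3) + (sin(2*pi/3)/(7/2))*B = -1/2 + (sqrt(3)/7)*B.
Answer: -1/2 - 1219*sqrt(3)/2762*e12 + 180*sqrt(3)/1381*e13 + 270*sqrt(3)/1381*e23


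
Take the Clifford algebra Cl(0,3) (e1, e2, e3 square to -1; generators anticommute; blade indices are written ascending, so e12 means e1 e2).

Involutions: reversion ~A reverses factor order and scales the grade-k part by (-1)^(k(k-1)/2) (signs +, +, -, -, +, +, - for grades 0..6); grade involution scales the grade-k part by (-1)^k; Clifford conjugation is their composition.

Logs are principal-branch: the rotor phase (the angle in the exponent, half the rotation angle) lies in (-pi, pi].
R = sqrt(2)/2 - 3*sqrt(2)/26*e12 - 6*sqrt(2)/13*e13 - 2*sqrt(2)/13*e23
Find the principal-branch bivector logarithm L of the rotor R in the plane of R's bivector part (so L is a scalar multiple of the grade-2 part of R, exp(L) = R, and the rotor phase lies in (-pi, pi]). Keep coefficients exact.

The scalar part of R is sqrt(2)/2, which pins the rotor phase on the principal branch; dividing the bivector part by the sine of that phase recovers the unit plane, and L is the phase times that plane.
Concretely: cos(phase) = sqrt(2)/2 gives phase = ±pi/4, and since phase/sin(phase) is even the sign is immaterial: L = (phase/sin(phase)) * <R>_2 = (sqrt(2)*pi/4) * <R>_2.
Answer: -3*pi/52*e12 - 3*pi/13*e13 - pi/13*e23


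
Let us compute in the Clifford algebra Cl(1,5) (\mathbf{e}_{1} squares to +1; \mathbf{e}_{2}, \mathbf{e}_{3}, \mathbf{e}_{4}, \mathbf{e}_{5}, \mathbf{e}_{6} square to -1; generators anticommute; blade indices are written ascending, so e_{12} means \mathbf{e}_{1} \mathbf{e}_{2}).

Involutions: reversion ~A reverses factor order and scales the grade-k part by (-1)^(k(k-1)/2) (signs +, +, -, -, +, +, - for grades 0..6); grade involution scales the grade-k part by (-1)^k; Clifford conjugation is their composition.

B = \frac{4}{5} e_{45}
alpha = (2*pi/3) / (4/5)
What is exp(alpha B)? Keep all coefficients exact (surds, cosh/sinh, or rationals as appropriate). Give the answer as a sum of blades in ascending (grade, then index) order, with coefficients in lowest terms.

B^2 = (\frac{4}{5})^2*(e_{45})^2 = \frac{16}{25}*(-1) = -\frac{16}{25} (a basis 2-blade squares to minus the product of its generators' squares).
B^2 = -\frac{16}{25} — the negative square puts this in the circular regime; l = \frac{4}{5}, alpha*l = \frac{2 \pi}{3}, so exp(alpha B) = cos(\frac{2 \pi}{3}) + (sin(\frac{2 \pi}{3})/(\frac{4}{5}))*B = - \frac{1}{2} + (\frac{5 \sqrt{3}}{8})*B.
Answer: - \frac{1}{2} + \frac{\sqrt{3}}{2} e_{45}


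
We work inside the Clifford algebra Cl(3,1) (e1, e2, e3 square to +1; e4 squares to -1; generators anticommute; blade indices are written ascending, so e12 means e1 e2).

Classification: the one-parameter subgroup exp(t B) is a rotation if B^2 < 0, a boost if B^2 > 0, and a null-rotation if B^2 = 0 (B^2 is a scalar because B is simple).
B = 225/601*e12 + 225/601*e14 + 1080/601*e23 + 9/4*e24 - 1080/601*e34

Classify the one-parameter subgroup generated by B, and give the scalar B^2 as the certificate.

B^2 term by term: the squares give (225/601)^2*(e12)^2 + (225/601)^2*(e14)^2 + (1080/601)^2*(e23)^2 + (9/4)^2*(e24)^2 + (-1080/601)^2*(e34)^2 = 50625/361201*(-1) + 50625/361201*(+1) + 1166400/361201*(-1) + 81/16*(+1) + 1166400/361201*(+1) = 81/16 (each basis 2-blade squares to minus the product of its generators' squares); cross terms between blades sharing an index anticommute and cancel; the commuting (index-disjoint) pairs give grade-4 terms 2*c*c'*(blade product), which cancel blade by blade — e1234: -486000/361201 + 486000/361201 = 0 — confirming B is simple. So B^2 = 81/16.
Answer: boost, certificate B^2 = 81/16. The invariant at work: B^2 = 81/16 is unchanged by conjugation, hence its sign classifies the subgroup whatever basis B is written in.


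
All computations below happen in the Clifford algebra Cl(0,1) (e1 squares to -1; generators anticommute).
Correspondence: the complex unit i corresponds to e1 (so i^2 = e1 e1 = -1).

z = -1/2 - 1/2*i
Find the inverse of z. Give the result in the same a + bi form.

In blades: z = -1/2 - 1/2*e1.
With qbar = -1/2 + 1/2*e1 (scalar fixed, mapped units negated), z qbar = 1/2 (the sum of squared coefficients), so z^-1 = qbar / (1/2) = -1 + e1; translating back:
Answer: -1 + i


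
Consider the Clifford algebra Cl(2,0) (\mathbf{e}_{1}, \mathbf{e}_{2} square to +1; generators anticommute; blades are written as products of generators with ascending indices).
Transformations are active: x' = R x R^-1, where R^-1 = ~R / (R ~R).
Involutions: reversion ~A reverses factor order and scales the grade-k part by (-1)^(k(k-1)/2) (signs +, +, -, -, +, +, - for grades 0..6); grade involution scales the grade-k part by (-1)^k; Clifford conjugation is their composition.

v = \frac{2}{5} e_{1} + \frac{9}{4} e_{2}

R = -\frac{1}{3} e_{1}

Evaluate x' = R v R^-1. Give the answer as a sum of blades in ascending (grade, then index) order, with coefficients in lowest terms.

~R = -\frac{1}{3} e_{1}, and R ~R = \frac{1}{9}, so R^-1 = ~R / (\frac{1}{9}).
R v = -\frac{2}{15} - \frac{3}{4} e_{1} e_{2}
Answer: \frac{2}{5} e_{1} - \frac{9}{4} e_{2}


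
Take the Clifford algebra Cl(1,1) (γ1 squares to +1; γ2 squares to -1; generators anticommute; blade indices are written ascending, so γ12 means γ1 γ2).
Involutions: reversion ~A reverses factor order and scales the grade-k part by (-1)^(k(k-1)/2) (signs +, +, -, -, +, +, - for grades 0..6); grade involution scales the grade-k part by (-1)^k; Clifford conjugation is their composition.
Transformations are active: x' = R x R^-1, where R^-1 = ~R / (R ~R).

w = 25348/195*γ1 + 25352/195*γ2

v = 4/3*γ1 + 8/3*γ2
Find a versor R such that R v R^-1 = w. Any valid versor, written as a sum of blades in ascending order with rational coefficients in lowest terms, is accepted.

R = v + w = 8536/65*γ1 + 8624/65*γ2 works: the equal norms (-16/3) guarantee its sandwich swaps v into w.
Answer: 8536/65*γ1 + 8624/65*γ2


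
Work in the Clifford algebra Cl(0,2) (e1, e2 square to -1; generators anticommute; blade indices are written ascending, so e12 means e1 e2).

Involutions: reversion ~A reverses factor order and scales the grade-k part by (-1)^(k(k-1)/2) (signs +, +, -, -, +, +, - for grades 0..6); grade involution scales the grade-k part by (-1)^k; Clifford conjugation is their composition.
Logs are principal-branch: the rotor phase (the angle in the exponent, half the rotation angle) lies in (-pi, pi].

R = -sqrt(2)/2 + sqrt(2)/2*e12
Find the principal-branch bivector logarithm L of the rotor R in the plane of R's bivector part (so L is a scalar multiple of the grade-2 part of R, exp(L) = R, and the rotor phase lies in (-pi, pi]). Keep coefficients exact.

The scalar part of R is -sqrt(2)/2, so the principal-branch rotor phase is pinned; divide the bivector part by its sine to get the unit plane — L is the phase times that plane.
Concretely: cos(phase) = -sqrt(2)/2 gives phase = ±3*pi/4, and since phase/sin(phase) is even the sign is immaterial: L = (phase/sin(phase)) * <R>_2 = (3*sqrt(2)*pi/4) * <R>_2.
Answer: 3*pi/4*e12


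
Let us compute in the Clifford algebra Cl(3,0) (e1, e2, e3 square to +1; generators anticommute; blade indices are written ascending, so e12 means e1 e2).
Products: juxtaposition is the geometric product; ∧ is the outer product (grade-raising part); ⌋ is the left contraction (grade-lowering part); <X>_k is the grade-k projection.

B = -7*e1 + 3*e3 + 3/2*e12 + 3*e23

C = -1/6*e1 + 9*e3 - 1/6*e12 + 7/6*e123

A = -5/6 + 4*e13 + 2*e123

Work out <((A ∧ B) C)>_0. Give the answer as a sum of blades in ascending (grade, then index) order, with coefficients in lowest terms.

step 1: 35/6*e1 - 5/2*e3 - 5/4*e12 - 5/2*e23
step 2: -1705/72 + 35/12*e1 - 1705/72*e2 + 35/24*e3 - 35/12*e12 + 155/3*e13 + 245/36*e23 - 125/12*e123
step 3: -1705/72
Answer: -1705/72


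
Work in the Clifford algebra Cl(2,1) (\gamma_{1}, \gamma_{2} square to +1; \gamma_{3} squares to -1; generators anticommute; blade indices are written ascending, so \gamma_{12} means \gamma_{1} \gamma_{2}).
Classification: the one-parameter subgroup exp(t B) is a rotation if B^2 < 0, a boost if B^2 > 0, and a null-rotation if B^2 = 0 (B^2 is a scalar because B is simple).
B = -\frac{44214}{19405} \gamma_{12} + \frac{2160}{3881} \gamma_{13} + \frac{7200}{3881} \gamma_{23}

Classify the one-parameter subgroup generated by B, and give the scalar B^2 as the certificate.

B^2 term by term: the squares give (-\frac{44214}{19405})^2*(\gamma_{12})^2 + (\frac{2160}{3881})^2*(\gamma_{13})^2 + (\frac{7200}{3881})^2*(\gamma_{23})^2 = \frac{1954877796}{376554025}*(-1) + \frac{4665600}{15062161}*(+1) + \frac{51840000}{15062161}*(+1) = -\frac{36}{25} (each basis 2-blade squares to minus the product of its generators' squares); cross terms between blades sharing an index anticommute and cancel. So B^2 = -\frac{36}{25}.
Answer: rotation, certificate B^2 = -\frac{36}{25}. The class reads off the invariant scalar -\frac{36}{25} directly.


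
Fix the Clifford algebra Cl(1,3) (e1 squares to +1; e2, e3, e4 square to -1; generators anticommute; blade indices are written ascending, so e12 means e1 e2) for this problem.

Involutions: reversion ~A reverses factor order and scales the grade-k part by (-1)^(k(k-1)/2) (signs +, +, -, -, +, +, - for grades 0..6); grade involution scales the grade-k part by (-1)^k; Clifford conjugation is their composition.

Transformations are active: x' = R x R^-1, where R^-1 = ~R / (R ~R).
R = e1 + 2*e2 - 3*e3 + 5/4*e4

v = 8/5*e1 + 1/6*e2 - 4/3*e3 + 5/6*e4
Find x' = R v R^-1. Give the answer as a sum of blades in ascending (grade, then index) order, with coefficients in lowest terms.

~R = e1 + 2*e2 - 3*e3 + 5/4*e4, and R ~R = -217/16, so R^-1 = ~R / (-217/16).
R v = -151/40 - 91/30*e12 + 52/15*e13 - 7/6*e14 - 13/6*e23 + 35/24*e24 - 5/6*e34
Answer: -1132/1085*e1 + 6163/6510*e2 - 1096/3255*e3 - 179/1302*e4


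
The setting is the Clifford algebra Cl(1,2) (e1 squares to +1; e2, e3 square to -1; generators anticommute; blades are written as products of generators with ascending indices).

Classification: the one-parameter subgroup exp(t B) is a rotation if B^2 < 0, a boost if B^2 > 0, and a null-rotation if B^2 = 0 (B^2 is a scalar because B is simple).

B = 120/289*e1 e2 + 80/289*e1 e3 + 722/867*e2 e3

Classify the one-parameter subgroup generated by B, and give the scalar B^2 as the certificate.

B^2 term by term: the squares give (120/289)^2*(e1 e2)^2 + (80/289)^2*(e1 e3)^2 + (722/867)^2*(e2 e3)^2 = 14400/83521*(+1) + 6400/83521*(+1) + 521284/751689*(-1) = -4/9 (each basis 2-blade squares to minus the product of its generators' squares); cross terms between blades sharing an index anticommute and cancel. So B^2 = -4/9.
Answer: rotation, certificate B^2 = -4/9. Because -4/9 is invariant under every versor sandwich, the classification follows from its sign alone.


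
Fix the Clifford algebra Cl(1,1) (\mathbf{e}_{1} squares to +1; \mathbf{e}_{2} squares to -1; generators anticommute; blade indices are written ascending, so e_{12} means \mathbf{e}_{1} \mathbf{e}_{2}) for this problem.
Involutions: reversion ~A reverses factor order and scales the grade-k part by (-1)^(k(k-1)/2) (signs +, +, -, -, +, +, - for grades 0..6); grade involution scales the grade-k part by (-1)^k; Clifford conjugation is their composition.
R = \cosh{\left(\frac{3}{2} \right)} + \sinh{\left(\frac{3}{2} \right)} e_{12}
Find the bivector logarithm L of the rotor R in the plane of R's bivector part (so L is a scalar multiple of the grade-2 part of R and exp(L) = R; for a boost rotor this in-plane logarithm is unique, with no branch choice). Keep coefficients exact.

The scalar part of R is \cosh{\left(\frac{3}{2} \right)}, so cosh pins the rapidity up to sign — the sign comes from the bivector part; dividing that part by sinh of the rapidity yields the plane, and the in-plane L = rapidity * plane is unique because the two sign choices cancel.
Concretely: cosh(rapidity) = \cosh{\left(\frac{3}{2} \right)} gives rapidity = ±\frac{3}{2}, and since rapidity/sinh(rapidity) is even the sign is immaterial: L = (rapidity/sinh(rapidity)) * <R>_2 = (\frac{3}{2 \sinh{\left(\frac{3}{2} \right)}}) * <R>_2.
Answer: \frac{3}{2} e_{12}


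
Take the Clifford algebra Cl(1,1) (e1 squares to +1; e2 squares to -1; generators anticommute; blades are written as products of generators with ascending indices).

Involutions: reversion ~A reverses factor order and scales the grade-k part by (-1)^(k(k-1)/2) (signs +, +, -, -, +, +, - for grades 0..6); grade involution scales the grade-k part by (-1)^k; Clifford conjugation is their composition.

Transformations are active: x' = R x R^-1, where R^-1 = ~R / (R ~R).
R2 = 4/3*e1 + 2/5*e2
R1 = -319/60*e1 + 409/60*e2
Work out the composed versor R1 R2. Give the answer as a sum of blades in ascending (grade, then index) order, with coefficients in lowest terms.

Distribute over the terms of R1 (each basis-blade product reordered to ascending indices, repeated generators contracted through their squares):
(-319/60*e1) R2 = -319/45 - 319/150*e1 e2
(409/60*e2) R2 = -409/150 - 409/45*e1 e2
Summing the partial products and collecting blades:
Answer: -4417/450 - 5047/450*e1 e2


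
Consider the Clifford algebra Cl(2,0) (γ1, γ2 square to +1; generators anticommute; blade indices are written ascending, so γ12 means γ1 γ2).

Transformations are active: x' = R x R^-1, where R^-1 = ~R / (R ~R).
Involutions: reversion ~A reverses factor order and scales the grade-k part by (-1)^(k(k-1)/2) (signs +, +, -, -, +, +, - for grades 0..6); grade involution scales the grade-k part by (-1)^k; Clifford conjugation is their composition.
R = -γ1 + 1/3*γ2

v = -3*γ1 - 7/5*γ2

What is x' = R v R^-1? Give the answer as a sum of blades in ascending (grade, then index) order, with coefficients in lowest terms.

~R = -γ1 + 1/3*γ2, and R ~R = 10/9, so R^-1 = ~R / (10/9).
R v = 38/15 + 12/5*γ12
Answer: -39/25*γ1 + 73/25*γ2


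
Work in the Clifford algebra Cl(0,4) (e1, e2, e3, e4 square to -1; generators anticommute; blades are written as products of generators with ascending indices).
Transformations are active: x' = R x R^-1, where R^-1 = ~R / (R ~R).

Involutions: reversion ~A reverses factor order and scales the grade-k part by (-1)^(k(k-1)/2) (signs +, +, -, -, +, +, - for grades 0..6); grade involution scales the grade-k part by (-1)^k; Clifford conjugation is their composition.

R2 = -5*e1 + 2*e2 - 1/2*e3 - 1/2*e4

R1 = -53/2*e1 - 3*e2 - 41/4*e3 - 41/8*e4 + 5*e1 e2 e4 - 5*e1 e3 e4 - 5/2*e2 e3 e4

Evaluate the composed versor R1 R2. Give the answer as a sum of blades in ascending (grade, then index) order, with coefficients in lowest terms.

Distribute over the terms of R2 (each basis-blade product reordered to ascending indices, repeated generators contracted through their squares):
R1 (-5*e1) = -265/2 - 15*e1 e2 - 205/4*e1 e3 - 205/8*e1 e4 + 25*e2 e4 - 25*e3 e4 - 25/2*e1 e2 e3 e4
R1 (2*e2) = 6 - 53*e1 e2 + 10*e1 e4 + 41/2*e2 e3 + 41/4*e2 e4 + 5*e3 e4 - 10*e1 e2 e3 e4
R1 (-1/2*e3) = -41/8 + 53/4*e1 e3 + 5/2*e1 e4 + 3/2*e2 e3 + 5/4*e2 e4 - 41/16*e3 e4 + 5/2*e1 e2 e3 e4
R1 (-1/2*e4) = -41/16 + 5/2*e1 e2 - 5/2*e1 e3 + 53/4*e1 e4 - 5/4*e2 e3 + 3/2*e2 e4 + 41/8*e3 e4
Summing the partial products and collecting blades:
Answer: -2147/16 - 131/2*e1 e2 - 81/2*e1 e3 + 1/8*e1 e4 + 83/4*e2 e3 + 38*e2 e4 - 279/16*e3 e4 - 20*e1 e2 e3 e4


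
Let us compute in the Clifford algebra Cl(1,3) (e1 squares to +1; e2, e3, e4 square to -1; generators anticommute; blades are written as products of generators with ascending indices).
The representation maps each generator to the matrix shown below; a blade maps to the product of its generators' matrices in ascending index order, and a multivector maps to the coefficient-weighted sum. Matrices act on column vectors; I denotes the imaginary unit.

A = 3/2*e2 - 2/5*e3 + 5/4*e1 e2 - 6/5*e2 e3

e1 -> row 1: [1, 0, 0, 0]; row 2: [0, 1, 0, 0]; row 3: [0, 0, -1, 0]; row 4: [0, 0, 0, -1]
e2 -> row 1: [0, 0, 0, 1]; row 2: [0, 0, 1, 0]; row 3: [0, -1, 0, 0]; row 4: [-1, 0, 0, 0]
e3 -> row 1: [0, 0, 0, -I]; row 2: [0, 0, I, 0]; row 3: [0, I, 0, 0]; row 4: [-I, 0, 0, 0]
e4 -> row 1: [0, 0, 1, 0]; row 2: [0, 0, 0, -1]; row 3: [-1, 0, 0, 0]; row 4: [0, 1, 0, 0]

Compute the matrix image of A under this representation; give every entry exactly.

Bivector images (products of the table entries): rho(e1 e2) = rho(e1)rho(e2) = row 1: [0, 0, 0, 1]; row 2: [0, 0, 1, 0]; row 3: [0, 1, 0, 0]; row 4: [1, 0, 0, 0]; rho(e2 e3) = rho(e2)rho(e3) = row 1: [-I, 0, 0, 0]; row 2: [0, I, 0, 0]; row 3: [0, 0, -I, 0]; row 4: [0, 0, 0, I].
M = (3/2)*rho(e2) + (-2/5)*rho(e3) + (5/4)*rho(e1 e2) + (-6/5)*rho(e2 e3), summed entrywise:
Answer: row 1: [6*I/5, 0, 0, 11/4 + 2*I/5]; row 2: [0, -6*I/5, 11/4 - 2*I/5, 0]; row 3: [0, -1/4 - 2*I/5, 6*I/5, 0]; row 4: [-1/4 + 2*I/5, 0, 0, -6*I/5]


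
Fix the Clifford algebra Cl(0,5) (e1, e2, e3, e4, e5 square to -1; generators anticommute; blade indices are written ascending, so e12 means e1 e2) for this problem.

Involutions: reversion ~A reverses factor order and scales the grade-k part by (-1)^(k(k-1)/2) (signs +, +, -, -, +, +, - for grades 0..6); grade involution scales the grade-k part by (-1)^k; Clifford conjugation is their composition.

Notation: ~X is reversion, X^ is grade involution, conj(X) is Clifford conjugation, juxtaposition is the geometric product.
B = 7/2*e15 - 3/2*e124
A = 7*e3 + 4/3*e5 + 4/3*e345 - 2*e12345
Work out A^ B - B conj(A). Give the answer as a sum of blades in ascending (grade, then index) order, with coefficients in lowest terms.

first term: -14/3*e1 + 3*e35 - 14/3*e134 + 49/2*e135 + 7*e234 + 21/2*e1234 + 2*e1235 - 2*e1245
second term: 14/3*e1 + 3*e35 - 14/3*e134 + 49/2*e135 + 7*e234 - 21/2*e1234 - 2*e1235 + 2*e1245
Answer: -28/3*e1 + 21*e1234 + 4*e1235 - 4*e1245


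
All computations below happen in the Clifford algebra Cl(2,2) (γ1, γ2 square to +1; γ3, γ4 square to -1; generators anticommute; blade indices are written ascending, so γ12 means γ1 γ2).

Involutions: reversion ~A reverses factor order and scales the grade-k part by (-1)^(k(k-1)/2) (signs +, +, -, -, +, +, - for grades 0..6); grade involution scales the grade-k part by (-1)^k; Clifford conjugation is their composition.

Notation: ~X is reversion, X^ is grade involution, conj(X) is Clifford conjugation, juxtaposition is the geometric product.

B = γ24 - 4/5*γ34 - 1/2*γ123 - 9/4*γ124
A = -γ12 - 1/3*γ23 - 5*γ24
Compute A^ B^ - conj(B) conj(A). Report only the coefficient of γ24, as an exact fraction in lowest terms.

first term: -5 - 137/12*γ1 + 1/2*γ3 + 9/4*γ4 - γ14 + 4*γ23 - 4/15*γ24 + 1/3*γ34 - 7/4*γ134 + 4/5*γ1234
second term: -5 - 137/12*γ1 + 1/2*γ3 + 9/4*γ4 + γ14 - 4*γ23 + 4/15*γ24 - 1/3*γ34 + 7/4*γ134 + 4/5*γ1234
Answer: -8/15


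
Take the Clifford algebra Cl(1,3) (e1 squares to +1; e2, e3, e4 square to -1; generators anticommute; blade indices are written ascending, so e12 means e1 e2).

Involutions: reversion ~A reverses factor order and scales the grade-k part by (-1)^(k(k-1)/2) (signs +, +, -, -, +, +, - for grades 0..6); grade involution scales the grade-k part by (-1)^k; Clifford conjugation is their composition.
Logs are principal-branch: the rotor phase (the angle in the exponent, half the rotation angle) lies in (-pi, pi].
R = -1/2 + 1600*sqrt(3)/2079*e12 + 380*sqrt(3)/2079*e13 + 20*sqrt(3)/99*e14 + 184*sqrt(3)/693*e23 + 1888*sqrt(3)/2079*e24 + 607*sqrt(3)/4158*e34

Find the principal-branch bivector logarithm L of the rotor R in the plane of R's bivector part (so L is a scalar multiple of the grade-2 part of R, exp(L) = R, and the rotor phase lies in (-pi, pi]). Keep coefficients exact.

The scalar part of R is -1/2, so the principal-branch rotor phase is pinned; divide the bivector part by its sine to get the unit plane — L is the phase times that plane.
Concretely: cos(phase) = -1/2 gives phase = ±2*pi/3, and since phase/sin(phase) is even the sign is immaterial: L = (phase/sin(phase)) * <R>_2 = (4*sqrt(3)*pi/9) * <R>_2.
Answer: 6400*pi/6237*e12 + 1520*pi/6237*e13 + 80*pi/297*e14 + 736*pi/2079*e23 + 7552*pi/6237*e24 + 1214*pi/6237*e34


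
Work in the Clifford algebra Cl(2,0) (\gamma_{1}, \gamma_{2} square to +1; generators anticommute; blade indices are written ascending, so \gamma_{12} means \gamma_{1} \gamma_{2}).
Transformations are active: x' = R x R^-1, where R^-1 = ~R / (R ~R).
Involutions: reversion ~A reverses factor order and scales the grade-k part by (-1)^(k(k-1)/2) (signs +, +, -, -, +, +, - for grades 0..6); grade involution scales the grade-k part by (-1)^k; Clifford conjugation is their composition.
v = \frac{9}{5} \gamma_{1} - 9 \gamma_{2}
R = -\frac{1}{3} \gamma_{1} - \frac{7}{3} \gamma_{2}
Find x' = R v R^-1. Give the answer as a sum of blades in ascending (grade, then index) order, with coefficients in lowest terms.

~R = -\frac{1}{3} \gamma_{1} - \frac{7}{3} \gamma_{2}, and R ~R = \frac{50}{9}, so R^-1 = ~R / (\frac{50}{9}).
R v = \frac{102}{5} + \frac{36}{5} \gamma_{12}
Answer: -\frac{531}{125} \gamma_{1} - \frac{1017}{125} \gamma_{2}


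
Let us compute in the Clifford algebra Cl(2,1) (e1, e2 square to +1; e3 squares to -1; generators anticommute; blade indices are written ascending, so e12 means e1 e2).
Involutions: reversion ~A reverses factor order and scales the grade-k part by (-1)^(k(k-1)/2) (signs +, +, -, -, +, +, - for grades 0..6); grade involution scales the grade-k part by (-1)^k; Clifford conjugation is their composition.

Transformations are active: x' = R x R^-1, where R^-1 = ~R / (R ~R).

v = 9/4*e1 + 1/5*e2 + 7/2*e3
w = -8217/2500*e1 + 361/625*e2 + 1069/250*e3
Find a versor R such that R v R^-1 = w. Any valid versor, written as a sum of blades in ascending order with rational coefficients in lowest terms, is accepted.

Reasoning: v^2 = w^2 = -2859/400 since conjugation preserves the quadratic form; R = v + w = -648/625*e1 + 486/625*e2 + 972/125*e3 is then valid when invertible, keeping its own part and reversing (v - w)/2.
Answer: -648/625*e1 + 486/625*e2 + 972/125*e3


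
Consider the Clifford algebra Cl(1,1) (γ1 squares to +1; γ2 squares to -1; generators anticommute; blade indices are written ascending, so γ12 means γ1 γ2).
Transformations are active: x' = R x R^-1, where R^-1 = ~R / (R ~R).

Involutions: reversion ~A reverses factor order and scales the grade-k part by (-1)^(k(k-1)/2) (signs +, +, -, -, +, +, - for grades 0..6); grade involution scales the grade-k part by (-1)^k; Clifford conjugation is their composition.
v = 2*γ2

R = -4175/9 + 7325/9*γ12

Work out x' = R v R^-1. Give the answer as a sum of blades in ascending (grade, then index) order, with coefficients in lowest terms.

~R = -4175/9 - 7325/9*γ12, and R ~R = -4025000/9, so R^-1 = ~R / (-4025000/9).
R v = -14650/9*γ1 - 8350/9*γ2
Answer: -48931/14490*γ1 - 56869/14490*γ2


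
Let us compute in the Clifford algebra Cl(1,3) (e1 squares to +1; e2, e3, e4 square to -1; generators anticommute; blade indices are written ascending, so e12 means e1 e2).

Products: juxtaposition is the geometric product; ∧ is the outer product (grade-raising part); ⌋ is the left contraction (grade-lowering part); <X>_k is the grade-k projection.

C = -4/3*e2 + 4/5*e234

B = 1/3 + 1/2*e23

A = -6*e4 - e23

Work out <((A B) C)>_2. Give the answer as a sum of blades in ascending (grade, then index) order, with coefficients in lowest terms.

step 1: 1/2 - 2*e4 - 1/3*e23 - 3*e234
step 2: -12/5 - 2/3*e2 + 4/9*e3 + 4/15*e4 + 8/5*e23 - 8/3*e24 - 4*e34 + 2/5*e234
step 3: 8/5*e23 - 8/3*e24 - 4*e34
Answer: 8/5*e23 - 8/3*e24 - 4*e34


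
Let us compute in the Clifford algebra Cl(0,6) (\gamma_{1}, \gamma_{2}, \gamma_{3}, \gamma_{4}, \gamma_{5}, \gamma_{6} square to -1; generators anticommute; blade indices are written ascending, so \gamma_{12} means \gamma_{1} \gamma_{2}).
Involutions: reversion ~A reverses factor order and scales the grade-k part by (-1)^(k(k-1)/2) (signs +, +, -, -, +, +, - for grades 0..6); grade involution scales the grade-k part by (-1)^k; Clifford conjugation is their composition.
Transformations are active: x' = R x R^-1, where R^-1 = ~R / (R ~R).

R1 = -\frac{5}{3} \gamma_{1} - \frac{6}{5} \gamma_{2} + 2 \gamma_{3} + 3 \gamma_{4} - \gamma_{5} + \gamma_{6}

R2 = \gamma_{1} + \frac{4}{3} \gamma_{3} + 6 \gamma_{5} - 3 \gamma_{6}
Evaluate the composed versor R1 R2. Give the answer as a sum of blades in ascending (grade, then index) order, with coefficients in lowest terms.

Distribute over the terms of R2 (each basis-blade product reordered to ascending indices, repeated generators contracted through their squares):
R1 (\gamma_{1}) = \frac{5}{3} + \frac{6}{5} \gamma_{12} - 2 \gamma_{13} - 3 \gamma_{14} + \gamma_{15} - \gamma_{16}
R1 (\frac{4}{3} \gamma_{3}) = -\frac{8}{3} - \frac{20}{9} \gamma_{13} - \frac{8}{5} \gamma_{23} - 4 \gamma_{34} + \frac{4}{3} \gamma_{35} - \frac{4}{3} \gamma_{36}
R1 (6 \gamma_{5}) = 6 - 10 \gamma_{15} - \frac{36}{5} \gamma_{25} + 12 \gamma_{35} + 18 \gamma_{45} - 6 \gamma_{56}
R1 (-3 \gamma_{6}) = 3 + 5 \gamma_{16} + \frac{18}{5} \gamma_{26} - 6 \gamma_{36} - 9 \gamma_{46} + 3 \gamma_{56}
Summing the partial products and collecting blades:
Answer: 8 + \frac{6}{5} \gamma_{12} - \frac{38}{9} \gamma_{13} - 3 \gamma_{14} - 9 \gamma_{15} + 4 \gamma_{16} - \frac{8}{5} \gamma_{23} - \frac{36}{5} \gamma_{25} + \frac{18}{5} \gamma_{26} - 4 \gamma_{34} + \frac{40}{3} \gamma_{35} - \frac{22}{3} \gamma_{36} + 18 \gamma_{45} - 9 \gamma_{46} - 3 \gamma_{56}
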